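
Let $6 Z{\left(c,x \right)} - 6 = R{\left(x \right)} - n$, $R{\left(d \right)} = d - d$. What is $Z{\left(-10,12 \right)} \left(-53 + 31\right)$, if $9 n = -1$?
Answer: $- \frac{605}{27} \approx -22.407$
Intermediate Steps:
$R{\left(d \right)} = 0$
$n = - \frac{1}{9}$ ($n = \frac{1}{9} \left(-1\right) = - \frac{1}{9} \approx -0.11111$)
$Z{\left(c,x \right)} = \frac{55}{54}$ ($Z{\left(c,x \right)} = 1 + \frac{0 - - \frac{1}{9}}{6} = 1 + \frac{0 + \frac{1}{9}}{6} = 1 + \frac{1}{6} \cdot \frac{1}{9} = 1 + \frac{1}{54} = \frac{55}{54}$)
$Z{\left(-10,12 \right)} \left(-53 + 31\right) = \frac{55 \left(-53 + 31\right)}{54} = \frac{55}{54} \left(-22\right) = - \frac{605}{27}$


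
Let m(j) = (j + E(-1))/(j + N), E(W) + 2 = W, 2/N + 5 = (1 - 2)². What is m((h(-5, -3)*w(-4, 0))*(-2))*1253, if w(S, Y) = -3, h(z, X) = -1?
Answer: 22554/13 ≈ 1734.9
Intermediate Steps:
N = -½ (N = 2/(-5 + (1 - 2)²) = 2/(-5 + (-1)²) = 2/(-5 + 1) = 2/(-4) = 2*(-¼) = -½ ≈ -0.50000)
E(W) = -2 + W
m(j) = (-3 + j)/(-½ + j) (m(j) = (j + (-2 - 1))/(j - ½) = (j - 3)/(-½ + j) = (-3 + j)/(-½ + j))
m((h(-5, -3)*w(-4, 0))*(-2))*1253 = (2*(-3 - 1*(-3)*(-2))/(-1 + 2*(-1*(-3)*(-2))))*1253 = (2*(-3 + 3*(-2))/(-1 + 2*(3*(-2))))*1253 = (2*(-3 - 6)/(-1 + 2*(-6)))*1253 = (2*(-9)/(-1 - 12))*1253 = (2*(-9)/(-13))*1253 = (2*(-1/13)*(-9))*1253 = (18/13)*1253 = 22554/13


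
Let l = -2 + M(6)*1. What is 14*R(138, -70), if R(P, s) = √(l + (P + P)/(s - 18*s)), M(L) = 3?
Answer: 2*√436135/85 ≈ 15.539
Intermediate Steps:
l = 1 (l = -2 + 3*1 = -2 + 3 = 1)
R(P, s) = √(1 - 2*P/(17*s)) (R(P, s) = √(1 + (P + P)/(s - 18*s)) = √(1 + (2*P)/((-17*s))) = √(1 + (2*P)*(-1/(17*s))) = √(1 - 2*P/(17*s)))
14*R(138, -70) = 14*(√(289 - 34*138/(-70))/17) = 14*(√(289 - 34*138*(-1/70))/17) = 14*(√(289 + 2346/35)/17) = 14*(√(12461/35)/17) = 14*((√436135/35)/17) = 14*(√436135/595) = 2*√436135/85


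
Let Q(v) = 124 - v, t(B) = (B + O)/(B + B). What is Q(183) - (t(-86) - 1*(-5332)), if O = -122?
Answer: -231865/43 ≈ -5392.2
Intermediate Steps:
t(B) = (-122 + B)/(2*B) (t(B) = (B - 122)/(B + B) = (-122 + B)/((2*B)) = (-122 + B)*(1/(2*B)) = (-122 + B)/(2*B))
Q(183) - (t(-86) - 1*(-5332)) = (124 - 1*183) - ((1/2)*(-122 - 86)/(-86) - 1*(-5332)) = (124 - 183) - ((1/2)*(-1/86)*(-208) + 5332) = -59 - (52/43 + 5332) = -59 - 1*229328/43 = -59 - 229328/43 = -231865/43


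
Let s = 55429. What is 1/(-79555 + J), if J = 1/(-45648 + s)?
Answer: -9781/778127454 ≈ -1.2570e-5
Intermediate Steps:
J = 1/9781 (J = 1/(-45648 + 55429) = 1/9781 ≈ 0.00010224)
1/(-79555 + J) = 1/(-79555 + 1/9781) = 1/(-778127454/9781) = -9781/778127454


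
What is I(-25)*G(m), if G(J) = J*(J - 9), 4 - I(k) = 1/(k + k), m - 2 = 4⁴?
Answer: 6456321/25 ≈ 2.5825e+5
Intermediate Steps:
m = 258 (m = 2 + 4⁴ = 2 + 256 = 258)
I(k) = 4 - 1/(2*k) (I(k) = 4 - 1/(k + k) = 4 - 1/(2*k))
G(J) = J*(-9 + J)
I(-25)*G(m) = (4 - ½/(-25))*(258*(-9 + 258)) = (4 - ½*(-1/25))*(258*249) = (4 + 1/50)*64242 = (201/50)*64242 = 6456321/25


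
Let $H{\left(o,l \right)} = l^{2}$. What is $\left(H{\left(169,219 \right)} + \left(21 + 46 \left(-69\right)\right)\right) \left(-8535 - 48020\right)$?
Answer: $-2534116440$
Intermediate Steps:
$\left(H{\left(169,219 \right)} + \left(21 + 46 \left(-69\right)\right)\right) \left(-8535 - 48020\right) = \left(219^{2} + \left(21 + 46 \left(-69\right)\right)\right) \left(-8535 - 48020\right) = \left(47961 + \left(21 - 3174\right)\right) \left(-56555\right) = \left(47961 - 3153\right) \left(-56555\right) = 44808 \left(-56555\right) = -2534116440$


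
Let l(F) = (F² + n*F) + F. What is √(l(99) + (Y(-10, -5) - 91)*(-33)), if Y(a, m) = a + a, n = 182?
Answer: 33*√29 ≈ 177.71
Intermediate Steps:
Y(a, m) = 2*a
l(F) = F² + 183*F (l(F) = (F² + 182*F) + F = F² + 183*F)
√(l(99) + (Y(-10, -5) - 91)*(-33)) = √(99*(183 + 99) + (2*(-10) - 91)*(-33)) = √(99*282 + (-20 - 91)*(-33)) = √(27918 - 111*(-33)) = √(27918 + 3663) = √31581 = 33*√29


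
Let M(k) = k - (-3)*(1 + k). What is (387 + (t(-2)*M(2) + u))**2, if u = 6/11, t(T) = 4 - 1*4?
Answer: 18173169/121 ≈ 1.5019e+5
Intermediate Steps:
M(k) = 3 + 4*k (M(k) = k - (-3 - 3*k) = k + (3 + 3*k) = 3 + 4*k)
t(T) = 0 (t(T) = 4 - 4 = 0)
u = 6/11 (u = 6*(1/11) = 6/11 ≈ 0.54545)
(387 + (t(-2)*M(2) + u))**2 = (387 + (0*(3 + 4*2) + 6/11))**2 = (387 + (0*(3 + 8) + 6/11))**2 = (387 + (0*11 + 6/11))**2 = (387 + (0 + 6/11))**2 = (387 + 6/11)**2 = (4263/11)**2 = 18173169/121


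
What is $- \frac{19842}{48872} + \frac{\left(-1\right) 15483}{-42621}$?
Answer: $- \frac{14833451}{347162252} \approx -0.042728$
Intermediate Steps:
$- \frac{19842}{48872} + \frac{\left(-1\right) 15483}{-42621} = \left(-19842\right) \frac{1}{48872} - - \frac{5161}{14207} = - \frac{9921}{24436} + \frac{5161}{14207} = - \frac{14833451}{347162252}$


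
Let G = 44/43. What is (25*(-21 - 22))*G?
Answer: -1100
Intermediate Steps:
G = 44/43 (G = 44*(1/43) = 44/43 ≈ 1.0233)
(25*(-21 - 22))*G = (25*(-21 - 22))*(44/43) = (25*(-43))*(44/43) = -1075*44/43 = -1100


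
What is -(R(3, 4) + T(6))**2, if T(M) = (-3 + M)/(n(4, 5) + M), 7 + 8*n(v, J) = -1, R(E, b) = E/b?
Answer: -729/400 ≈ -1.8225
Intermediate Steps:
n(v, J) = -1 (n(v, J) = -7/8 + (1/8)*(-1) = -7/8 - 1/8 = -1)
T(M) = (-3 + M)/(-1 + M)
-(R(3, 4) + T(6))**2 = -(3/4 + (-3 + 6)/(-1 + 6))**2 = -(3*(1/4) + 3/5)**2 = -(3/4 + (1/5)*3)**2 = -(3/4 + 3/5)**2 = -(27/20)**2 = -1*729/400 = -729/400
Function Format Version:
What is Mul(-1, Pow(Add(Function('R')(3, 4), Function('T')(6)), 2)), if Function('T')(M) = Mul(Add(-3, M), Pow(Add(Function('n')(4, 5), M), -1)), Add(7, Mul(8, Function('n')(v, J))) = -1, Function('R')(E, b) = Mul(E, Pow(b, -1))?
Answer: Rational(-729, 400) ≈ -1.8225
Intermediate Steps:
Function('n')(v, J) = -1 (Function('n')(v, J) = Add(Rational(-7, 8), Mul(Rational(1, 8), -1)) = Add(Rational(-7, 8), Rational(-1, 8)) = -1)
Function('T')(M) = Mul(Pow(Add(-1, M), -1), Add(-3, M)) (Function('T')(M) = Mul(Add(-3, M), Pow(Add(-1, M), -1)) = Mul(Pow(Add(-1, M), -1), Add(-3, M)))
Mul(-1, Pow(Add(Function('R')(3, 4), Function('T')(6)), 2)) = Mul(-1, Pow(Add(Mul(3, Pow(4, -1)), Mul(Pow(Add(-1, 6), -1), Add(-3, 6))), 2)) = Mul(-1, Pow(Add(Mul(3, Rational(1, 4)), Mul(Pow(5, -1), 3)), 2)) = Mul(-1, Pow(Add(Rational(3, 4), Mul(Rational(1, 5), 3)), 2)) = Mul(-1, Pow(Add(Rational(3, 4), Rational(3, 5)), 2)) = Mul(-1, Pow(Rational(27, 20), 2)) = Mul(-1, Rational(729, 400)) = Rational(-729, 400)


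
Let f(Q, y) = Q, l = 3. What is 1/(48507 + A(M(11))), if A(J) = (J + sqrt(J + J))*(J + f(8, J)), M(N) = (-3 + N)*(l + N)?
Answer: 6883/426022801 - 160*sqrt(14)/1278068403 ≈ 1.5688e-5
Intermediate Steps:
M(N) = (-3 + N)*(3 + N)
A(J) = (8 + J)*(J + sqrt(2)*sqrt(J)) (A(J) = (J + sqrt(J + J))*(J + 8) = (J + sqrt(2*J))*(8 + J) = (J + sqrt(2)*sqrt(J))*(8 + J) = (8 + J)*(J + sqrt(2)*sqrt(J)))
1/(48507 + A(M(11))) = 1/(48507 + ((-9 + 11**2)**2 + 8*(-9 + 11**2) + sqrt(2)*(-9 + 11**2)**(3/2) + 8*sqrt(2)*sqrt(-9 + 11**2))) = 1/(48507 + ((-9 + 121)**2 + 8*(-9 + 121) + sqrt(2)*(-9 + 121)**(3/2) + 8*sqrt(2)*sqrt(-9 + 121))) = 1/(48507 + (112**2 + 8*112 + sqrt(2)*112**(3/2) + 8*sqrt(2)*sqrt(112))) = 1/(48507 + (12544 + 896 + sqrt(2)*(448*sqrt(7)) + 8*sqrt(2)*(4*sqrt(7)))) = 1/(48507 + (12544 + 896 + 448*sqrt(14) + 32*sqrt(14))) = 1/(48507 + (13440 + 480*sqrt(14))) = 1/(61947 + 480*sqrt(14))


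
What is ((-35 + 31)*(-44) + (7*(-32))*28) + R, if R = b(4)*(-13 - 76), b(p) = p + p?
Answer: -6808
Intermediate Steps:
b(p) = 2*p
R = -712 (R = (2*4)*(-13 - 76) = 8*(-89) = -712)
((-35 + 31)*(-44) + (7*(-32))*28) + R = ((-35 + 31)*(-44) + (7*(-32))*28) - 712 = (-4*(-44) - 224*28) - 712 = (176 - 6272) - 712 = -6096 - 712 = -6808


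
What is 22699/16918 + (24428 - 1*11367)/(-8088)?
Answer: -18688243/68416392 ≈ -0.27315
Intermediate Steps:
22699/16918 + (24428 - 1*11367)/(-8088) = 22699*(1/16918) + (24428 - 11367)*(-1/8088) = 22699/16918 + 13061*(-1/8088) = 22699/16918 - 13061/8088 = -18688243/68416392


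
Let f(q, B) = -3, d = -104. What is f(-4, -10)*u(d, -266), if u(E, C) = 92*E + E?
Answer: 29016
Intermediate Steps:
u(E, C) = 93*E
f(-4, -10)*u(d, -266) = -279*(-104) = -3*(-9672) = 29016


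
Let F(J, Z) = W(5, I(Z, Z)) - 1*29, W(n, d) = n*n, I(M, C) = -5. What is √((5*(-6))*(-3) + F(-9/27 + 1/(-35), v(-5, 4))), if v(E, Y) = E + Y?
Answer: √86 ≈ 9.2736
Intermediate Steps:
W(n, d) = n²
F(J, Z) = -4 (F(J, Z) = 5² - 1*29 = 25 - 29 = -4)
√((5*(-6))*(-3) + F(-9/27 + 1/(-35), v(-5, 4))) = √((5*(-6))*(-3) - 4) = √(-30*(-3) - 4) = √(90 - 4) = √86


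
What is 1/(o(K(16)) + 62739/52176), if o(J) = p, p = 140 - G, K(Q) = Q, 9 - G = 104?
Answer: 17392/4108033 ≈ 0.0042337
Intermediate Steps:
G = -95 (G = 9 - 1*104 = 9 - 104 = -95)
p = 235 (p = 140 - 1*(-95) = 140 + 95 = 235)
o(J) = 235
1/(o(K(16)) + 62739/52176) = 1/(235 + 62739/52176) = 1/(235 + 62739*(1/52176)) = 1/(235 + 20913/17392) = 1/(4108033/17392) = 17392/4108033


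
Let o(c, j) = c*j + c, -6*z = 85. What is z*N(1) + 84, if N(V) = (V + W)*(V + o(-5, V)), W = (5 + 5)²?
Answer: 25923/2 ≈ 12962.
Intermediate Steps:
z = -85/6 (z = -⅙*85 = -85/6 ≈ -14.167)
o(c, j) = c + c*j
W = 100 (W = 10² = 100)
N(V) = (-5 - 4*V)*(100 + V) (N(V) = (V + 100)*(V - 5*(1 + V)) = (100 + V)*(V + (-5 - 5*V)) = (100 + V)*(-5 - 4*V) = (-5 - 4*V)*(100 + V))
z*N(1) + 84 = -85*(-500 - 405*1 - 4*1²)/6 + 84 = -85*(-500 - 405 - 4*1)/6 + 84 = -85*(-500 - 405 - 4)/6 + 84 = -85/6*(-909) + 84 = 25755/2 + 84 = 25923/2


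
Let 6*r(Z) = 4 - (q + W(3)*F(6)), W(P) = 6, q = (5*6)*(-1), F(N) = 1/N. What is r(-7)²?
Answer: 121/4 ≈ 30.250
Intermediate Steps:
F(N) = 1/N
q = -30 (q = 30*(-1) = -30)
r(Z) = 11/2 (r(Z) = (4 - (-30 + 6/6))/6 = (4 - (-30 + 6*(⅙)))/6 = (4 - (-30 + 1))/6 = (4 - 1*(-29))/6 = (4 + 29)/6 = (⅙)*33 = 11/2)
r(-7)² = (11/2)² = 121/4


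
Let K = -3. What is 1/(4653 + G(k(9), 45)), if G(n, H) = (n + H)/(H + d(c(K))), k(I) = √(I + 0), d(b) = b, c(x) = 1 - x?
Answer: 49/228045 ≈ 0.00021487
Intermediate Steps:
k(I) = √I
G(n, H) = (H + n)/(4 + H) (G(n, H) = (n + H)/(H + (1 - 1*(-3))) = (H + n)/(H + (1 + 3)) = (H + n)/(H + 4) = (H + n)/(4 + H))
1/(4653 + G(k(9), 45)) = 1/(4653 + (45 + √9)/(4 + 45)) = 1/(4653 + (45 + 3)/49) = 1/(4653 + (1/49)*48) = 1/(4653 + 48/49) = 1/(228045/49) = 49/228045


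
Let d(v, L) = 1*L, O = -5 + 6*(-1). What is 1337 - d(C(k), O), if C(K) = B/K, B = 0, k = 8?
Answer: 1348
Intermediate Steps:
O = -11 (O = -5 - 6 = -11)
C(K) = 0 (C(K) = 0/K = 0)
d(v, L) = L
1337 - d(C(k), O) = 1337 - 1*(-11) = 1337 + 11 = 1348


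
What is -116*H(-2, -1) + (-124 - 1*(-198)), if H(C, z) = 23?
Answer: -2594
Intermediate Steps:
-116*H(-2, -1) + (-124 - 1*(-198)) = -116*23 + (-124 - 1*(-198)) = -2668 + (-124 + 198) = -2668 + 74 = -2594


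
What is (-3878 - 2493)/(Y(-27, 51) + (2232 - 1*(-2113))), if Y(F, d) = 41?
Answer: -6371/4386 ≈ -1.4526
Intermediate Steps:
(-3878 - 2493)/(Y(-27, 51) + (2232 - 1*(-2113))) = (-3878 - 2493)/(41 + (2232 - 1*(-2113))) = -6371/(41 + (2232 + 2113)) = -6371/(41 + 4345) = -6371/4386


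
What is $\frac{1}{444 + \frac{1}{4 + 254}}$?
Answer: $\frac{258}{114553} \approx 0.0022522$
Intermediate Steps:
$\frac{1}{444 + \frac{1}{4 + 254}} = \frac{1}{444 + \frac{1}{258}} = \frac{1}{\frac{114553}{258}} = \frac{258}{114553}$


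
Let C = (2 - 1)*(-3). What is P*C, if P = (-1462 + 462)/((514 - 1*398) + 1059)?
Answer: 120/47 ≈ 2.5532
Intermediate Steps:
C = -3 (C = 1*(-3) = -3)
P = -40/47 (P = -1000/((514 - 398) + 1059) = -1000/(116 + 1059) = -1000/1175 = -1000*1/1175 = -40/47 ≈ -0.85106)
P*C = -40/47*(-3) = 120/47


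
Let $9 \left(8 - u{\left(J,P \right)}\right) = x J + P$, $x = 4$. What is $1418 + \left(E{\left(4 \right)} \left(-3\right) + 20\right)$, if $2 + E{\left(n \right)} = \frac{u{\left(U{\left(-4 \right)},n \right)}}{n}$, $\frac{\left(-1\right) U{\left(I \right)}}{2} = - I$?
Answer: $\frac{4307}{3} \approx 1435.7$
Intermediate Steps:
$U{\left(I \right)} = 2 I$ ($U{\left(I \right)} = - 2 \left(- I\right) = 2 I$)
$u{\left(J,P \right)} = 8 - \frac{4 J}{9} - \frac{P}{9}$ ($u{\left(J,P \right)} = 8 - \frac{4 J + P}{9} = 8 - \frac{P + 4 J}{9} = 8 - \left(\frac{P}{9} + \frac{4 J}{9}\right) = 8 - \frac{4 J}{9} - \frac{P}{9}$)
$E{\left(n \right)} = -2 + \frac{\frac{104}{9} - \frac{n}{9}}{n}$ ($E{\left(n \right)} = -2 + \frac{8 - \frac{4 \cdot 2 \left(-4\right)}{9} - \frac{n}{9}}{n} = -2 + \frac{8 - - \frac{32}{9} - \frac{n}{9}}{n} = -2 + \frac{8 + \frac{32}{9} - \frac{n}{9}}{n} = -2 + \frac{\frac{104}{9} - \frac{n}{9}}{n}$)
$1418 + \left(E{\left(4 \right)} \left(-3\right) + 20\right) = 1418 + \left(\frac{104 - 76}{9 \cdot 4} \left(-3\right) + 20\right) = 1418 + \left(\frac{1}{9} \cdot \frac{1}{4} \left(104 - 76\right) \left(-3\right) + 20\right) = 1418 + \left(\frac{1}{9} \cdot \frac{1}{4} \cdot 28 \left(-3\right) + 20\right) = 1418 + \left(\frac{7}{9} \left(-3\right) + 20\right) = 1418 + \left(- \frac{7}{3} + 20\right) = 1418 + \frac{53}{3} = \frac{4307}{3}$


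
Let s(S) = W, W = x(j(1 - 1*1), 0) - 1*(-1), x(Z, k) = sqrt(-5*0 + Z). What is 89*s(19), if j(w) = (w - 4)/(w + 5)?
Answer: 89 + 178*I*sqrt(5)/5 ≈ 89.0 + 79.604*I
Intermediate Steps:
j(w) = (-4 + w)/(5 + w)
x(Z, k) = sqrt(Z) (x(Z, k) = sqrt(0 + Z) = sqrt(Z))
W = 1 + 2*I*sqrt(5)/5 (W = sqrt((-4 + (1 - 1*1))/(5 + (1 - 1*1))) - 1*(-1) = sqrt((-4 + (1 - 1))/(5 + (1 - 1))) + 1 = sqrt((-4 + 0)/(5 + 0)) + 1 = sqrt(-4/5) + 1 = 2*I*sqrt(5)/5 + 1 = 1 + 2*I*sqrt(5)/5 ≈ 1.0 + 0.89443*I)
s(S) = 1 + 2*I*sqrt(5)/5
89*s(19) = 89*(1 + 2*I*sqrt(5)/5) = 89 + 178*I*sqrt(5)/5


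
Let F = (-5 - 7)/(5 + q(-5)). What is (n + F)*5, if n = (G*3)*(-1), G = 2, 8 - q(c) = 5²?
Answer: -25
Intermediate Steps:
q(c) = -17 (q(c) = 8 - 1*5² = 8 - 1*25 = 8 - 25 = -17)
F = 1 (F = (-5 - 7)/(5 - 17) = -12/(-12) = -12*(-1/12) = 1)
n = -6 (n = (2*3)*(-1) = 6*(-1) = -6)
(n + F)*5 = (-6 + 1)*5 = -5*5 = -25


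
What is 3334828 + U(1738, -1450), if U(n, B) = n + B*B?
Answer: 5439066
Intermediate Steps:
U(n, B) = n + B²
3334828 + U(1738, -1450) = 3334828 + (1738 + (-1450)²) = 3334828 + (1738 + 2102500) = 3334828 + 2104238 = 5439066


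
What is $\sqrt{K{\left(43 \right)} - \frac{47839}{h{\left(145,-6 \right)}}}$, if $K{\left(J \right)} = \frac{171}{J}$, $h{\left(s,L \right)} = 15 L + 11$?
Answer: $\frac{\sqrt{7033780642}}{3397} \approx 24.689$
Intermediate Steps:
$h{\left(s,L \right)} = 11 + 15 L$
$\sqrt{K{\left(43 \right)} - \frac{47839}{h{\left(145,-6 \right)}}} = \sqrt{\frac{171}{43} - \frac{47839}{11 + 15 \left(-6\right)}} = \sqrt{171 \cdot \frac{1}{43} - \frac{47839}{11 - 90}} = \sqrt{\frac{171}{43} - \frac{47839}{-79}} = \sqrt{\frac{171}{43} - - \frac{47839}{79}} = \sqrt{\frac{171}{43} + \frac{47839}{79}} = \sqrt{\frac{2070586}{3397}} = \frac{\sqrt{7033780642}}{3397}$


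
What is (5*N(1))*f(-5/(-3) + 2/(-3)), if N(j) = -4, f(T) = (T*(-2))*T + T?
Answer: 20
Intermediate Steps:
f(T) = T - 2*T**2 (f(T) = (-2*T)*T + T = -2*T**2 + T = T - 2*T**2)
(5*N(1))*f(-5/(-3) + 2/(-3)) = (5*(-4))*((-5/(-3) + 2/(-3))*(1 - 2*(-5/(-3) + 2/(-3)))) = -20*(-5*(-1/3) + 2*(-1/3))*(1 - 2*(-5*(-1/3) + 2*(-1/3))) = -20*(5/3 - 2/3)*(1 - 2*(5/3 - 2/3)) = -20*(1 - 2*1) = -20*(1 - 2) = -20*(-1) = 20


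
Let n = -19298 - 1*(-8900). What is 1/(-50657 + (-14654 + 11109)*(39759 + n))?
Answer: -1/104135402 ≈ -9.6029e-9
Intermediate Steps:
n = -10398 (n = -19298 + 8900 = -10398)
1/(-50657 + (-14654 + 11109)*(39759 + n)) = 1/(-50657 + (-14654 + 11109)*(39759 - 10398)) = 1/(-50657 - 3545*29361) = 1/(-50657 - 104084745) = 1/(-104135402) = -1/104135402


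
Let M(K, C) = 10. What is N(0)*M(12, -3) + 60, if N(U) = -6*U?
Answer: 60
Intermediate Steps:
N(0)*M(12, -3) + 60 = -6*0*10 + 60 = 0*10 + 60 = 0 + 60 = 60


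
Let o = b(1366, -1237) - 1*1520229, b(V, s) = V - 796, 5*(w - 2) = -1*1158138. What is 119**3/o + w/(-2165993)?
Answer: -16490253351083/16457853781935 ≈ -1.0020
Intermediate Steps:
w = -1158128/5 (w = 2 + (-1*1158138)/5 = 2 + (1/5)*(-1158138) = 2 - 1158138/5 = -1158128/5 ≈ -2.3163e+5)
b(V, s) = -796 + V
o = -1519659 (o = (-796 + 1366) - 1*1520229 = 570 - 1520229 = -1519659)
119**3/o + w/(-2165993) = 119**3/(-1519659) - 1158128/5/(-2165993) = 1685159*(-1/1519659) - 1158128/5*(-1/2165993) = -1685159/1519659 + 1158128/10829965 = -16490253351083/16457853781935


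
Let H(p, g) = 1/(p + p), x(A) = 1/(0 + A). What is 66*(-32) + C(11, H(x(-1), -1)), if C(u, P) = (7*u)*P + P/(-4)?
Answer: -17203/8 ≈ -2150.4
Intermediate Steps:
x(A) = 1/A
H(p, g) = 1/(2*p)
C(u, P) = -P/4 + 7*P*u (C(u, P) = 7*P*u + P*(-¼) = 7*P*u - P/4 = -P/4 + 7*P*u)
66*(-32) + C(11, H(x(-1), -1)) = 66*(-32) + (1/(2*(1/(-1))))*(-1 + 28*11)/4 = -2112 + ((½)/(-1))*(-1 + 308)/4 = -2112 + (¼)*((½)*(-1))*307 = -2112 + (¼)*(-½)*307 = -2112 - 307/8 = -17203/8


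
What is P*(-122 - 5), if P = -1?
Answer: 127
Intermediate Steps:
P*(-122 - 5) = -(-122 - 5) = -1*(-127) = 127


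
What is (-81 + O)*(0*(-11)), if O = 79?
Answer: 0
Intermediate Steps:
(-81 + O)*(0*(-11)) = (-81 + 79)*(0*(-11)) = -2*0 = 0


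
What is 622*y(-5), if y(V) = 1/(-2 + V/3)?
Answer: -1866/11 ≈ -169.64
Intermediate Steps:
y(V) = 1/(-2 + V/3) (y(V) = 1/(-2 + V*(⅓)) = 1/(-2 + V/3))
622*y(-5) = 622*(3/(-6 - 5)) = 622*(3/(-11)) = 622*(3*(-1/11)) = 622*(-3/11) = -1866/11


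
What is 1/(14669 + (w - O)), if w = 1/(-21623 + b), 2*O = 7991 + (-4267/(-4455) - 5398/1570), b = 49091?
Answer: 426935124/4557421549985 ≈ 9.3679e-5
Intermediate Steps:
O = 1117490039/279774 (O = (7991 + (-4267/(-4455) - 5398/1570))/2 = (7991 + (-4267*(-1/4455) - 5398*1/1570))/2 = (7991 + (4267/4455 - 2699/785))/2 = (7991 - 346978/139887)/2 = (½)*(1117490039/139887) = 1117490039/279774 ≈ 3994.3)
w = 1/27468 (w = 1/(-21623 + 49091) = 1/27468 ≈ 3.6406e-5)
1/(14669 + (w - O)) = 1/(14669 + (1/27468 - 1*1117490039/279774)) = 1/(14669 + (1/27468 - 1117490039/279774)) = 1/(14669 - 1705289783971/426935124) = 1/(4557421549985/426935124) = 426935124/4557421549985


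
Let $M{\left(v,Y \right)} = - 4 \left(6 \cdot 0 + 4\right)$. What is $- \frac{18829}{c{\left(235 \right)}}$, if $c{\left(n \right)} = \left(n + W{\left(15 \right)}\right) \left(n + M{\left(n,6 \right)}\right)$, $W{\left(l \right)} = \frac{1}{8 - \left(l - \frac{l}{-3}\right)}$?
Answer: $- \frac{75316}{205787} \approx -0.36599$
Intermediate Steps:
$M{\left(v,Y \right)} = -16$ ($M{\left(v,Y \right)} = - 4 \left(0 + 4\right) = \left(-4\right) 4 = -16$)
$W{\left(l \right)} = \frac{1}{8 - \frac{4 l}{3}}$ ($W{\left(l \right)} = \frac{1}{8 - \left(l - l \left(- \frac{1}{3}\right)\right)} = \frac{1}{8 - \frac{4 l}{3}}$)
$c{\left(n \right)} = \left(-16 + n\right) \left(- \frac{1}{12} + n\right)$ ($c{\left(n \right)} = \left(n - \frac{3}{-24 + 4 \cdot 15}\right) \left(n - 16\right) = \left(n - \frac{3}{-24 + 60}\right) \left(-16 + n\right) = \left(n - \frac{3}{36}\right) \left(-16 + n\right) = \left(n - \frac{1}{12}\right) \left(-16 + n\right) = \left(- \frac{1}{12} + n\right) \left(-16 + n\right) = \left(-16 + n\right) \left(- \frac{1}{12} + n\right)$)
$- \frac{18829}{c{\left(235 \right)}} = - \frac{18829}{\frac{4}{3} + 235^{2} - \frac{45355}{12}} = - \frac{18829}{\frac{4}{3} + 55225 - \frac{45355}{12}} = - \frac{18829}{\frac{205787}{4}} = \left(-18829\right) \frac{4}{205787} = - \frac{75316}{205787}$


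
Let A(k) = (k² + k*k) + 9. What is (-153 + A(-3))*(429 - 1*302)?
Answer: -16002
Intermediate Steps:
A(k) = 9 + 2*k² (A(k) = (k² + k²) + 9 = 2*k² + 9 = 9 + 2*k²)
(-153 + A(-3))*(429 - 1*302) = (-153 + (9 + 2*(-3)²))*(429 - 1*302) = (-153 + (9 + 2*9))*(429 - 302) = (-153 + (9 + 18))*127 = (-153 + 27)*127 = -126*127 = -16002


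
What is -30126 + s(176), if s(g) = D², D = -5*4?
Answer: -29726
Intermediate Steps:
D = -20
s(g) = 400 (s(g) = (-20)² = 400)
-30126 + s(176) = -30126 + 400 = -29726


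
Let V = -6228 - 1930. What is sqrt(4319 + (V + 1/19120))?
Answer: I*sqrt(87715006405)/4780 ≈ 61.96*I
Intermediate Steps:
V = -8158
sqrt(4319 + (V + 1/19120)) = sqrt(4319 + (-8158 + 1/19120)) = sqrt(4319 - 155980959/19120) = sqrt(-73401679/19120) = I*sqrt(87715006405)/4780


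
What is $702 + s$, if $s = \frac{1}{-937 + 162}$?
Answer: $\frac{544049}{775} \approx 702.0$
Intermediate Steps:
$s = - \frac{1}{775}$ ($s = \frac{1}{-775} = - \frac{1}{775} \approx -0.0012903$)
$702 + s = 702 - \frac{1}{775} = \frac{544049}{775}$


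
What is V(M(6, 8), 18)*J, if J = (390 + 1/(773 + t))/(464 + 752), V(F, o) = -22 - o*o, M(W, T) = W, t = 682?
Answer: -98169023/884640 ≈ -110.97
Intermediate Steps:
V(F, o) = -22 - o²
J = 567451/1769280 (J = (390 + 1/(773 + 682))/(464 + 752) = (390 + 1/1455)/1216 = (390 + 1/1455)*(1/1216) = (567451/1455)*(1/1216) = 567451/1769280 ≈ 0.32072)
V(M(6, 8), 18)*J = (-22 - 1*18²)*(567451/1769280) = (-22 - 1*324)*(567451/1769280) = (-22 - 324)*(567451/1769280) = -346*567451/1769280 = -98169023/884640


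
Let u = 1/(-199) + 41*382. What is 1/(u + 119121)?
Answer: 199/26821816 ≈ 7.4193e-6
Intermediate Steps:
u = 3116737/199 (u = -1/199 + 15662 = 3116737/199 ≈ 15662.)
1/(u + 119121) = 1/(3116737/199 + 119121) = 1/(26821816/199) = 199/26821816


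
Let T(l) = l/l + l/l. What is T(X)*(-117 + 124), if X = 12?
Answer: 14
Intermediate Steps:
T(l) = 2 (T(l) = 1 + 1 = 2)
T(X)*(-117 + 124) = 2*(-117 + 124) = 2*7 = 14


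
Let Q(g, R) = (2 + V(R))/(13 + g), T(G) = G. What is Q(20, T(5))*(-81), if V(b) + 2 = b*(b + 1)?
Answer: -810/11 ≈ -73.636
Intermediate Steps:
V(b) = -2 + b*(1 + b) (V(b) = -2 + b*(b + 1) = -2 + b*(1 + b))
Q(g, R) = (R + R²)/(13 + g) (Q(g, R) = (2 + (-2 + R + R²))/(13 + g) = (R + R²)/(13 + g))
Q(20, T(5))*(-81) = (5*(1 + 5)/(13 + 20))*(-81) = (5*6/33)*(-81) = (5*(1/33)*6)*(-81) = (10/11)*(-81) = -810/11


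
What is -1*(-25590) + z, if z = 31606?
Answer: 57196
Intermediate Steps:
-1*(-25590) + z = -1*(-25590) + 31606 = 25590 + 31606 = 57196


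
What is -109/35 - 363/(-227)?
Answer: -12038/7945 ≈ -1.5152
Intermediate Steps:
-109/35 - 363/(-227) = -109*1/35 - 363*(-1/227) = -109/35 + 363/227 = -12038/7945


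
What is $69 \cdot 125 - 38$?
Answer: $8587$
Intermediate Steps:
$69 \cdot 125 - 38 = 8625 + \left(-42 + 4\right) = 8625 - 38 = 8587$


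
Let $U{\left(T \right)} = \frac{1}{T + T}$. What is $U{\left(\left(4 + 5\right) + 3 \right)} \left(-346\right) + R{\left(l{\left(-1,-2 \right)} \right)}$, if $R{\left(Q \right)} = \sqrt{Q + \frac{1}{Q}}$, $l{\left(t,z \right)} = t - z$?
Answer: $- \frac{173}{12} + \sqrt{2} \approx -13.002$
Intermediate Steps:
$U{\left(T \right)} = \frac{1}{2 T}$
$U{\left(\left(4 + 5\right) + 3 \right)} \left(-346\right) + R{\left(l{\left(-1,-2 \right)} \right)} = \frac{1}{2 \left(\left(4 + 5\right) + 3\right)} \left(-346\right) + \sqrt{\left(-1 - -2\right) + \frac{1}{-1 - -2}} = \frac{1}{2 \left(9 + 3\right)} \left(-346\right) + \sqrt{\left(-1 + 2\right) + \frac{1}{-1 + 2}} = \frac{1}{2 \cdot 12} \left(-346\right) + \sqrt{1 + 1^{-1}} = \frac{1}{2} \cdot \frac{1}{12} \left(-346\right) + \sqrt{1 + 1} = \frac{1}{24} \left(-346\right) + \sqrt{2} = - \frac{173}{12} + \sqrt{2}$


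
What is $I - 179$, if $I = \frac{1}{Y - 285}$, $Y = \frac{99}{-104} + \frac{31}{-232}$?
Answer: $- \frac{77225151}{431417} \approx -179.0$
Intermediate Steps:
$Y = - \frac{1637}{1508}$ ($Y = 99 \left(- \frac{1}{104}\right) + 31 \left(- \frac{1}{232}\right) = - \frac{99}{104} - \frac{31}{232} = - \frac{1637}{1508} \approx -1.0855$)
$I = - \frac{1508}{431417}$ ($I = \frac{1}{- \frac{1637}{1508} - 285} = \frac{1}{- \frac{431417}{1508}} = - \frac{1508}{431417} \approx -0.0034955$)
$I - 179 = - \frac{1508}{431417} - 179 = - \frac{77225151}{431417}$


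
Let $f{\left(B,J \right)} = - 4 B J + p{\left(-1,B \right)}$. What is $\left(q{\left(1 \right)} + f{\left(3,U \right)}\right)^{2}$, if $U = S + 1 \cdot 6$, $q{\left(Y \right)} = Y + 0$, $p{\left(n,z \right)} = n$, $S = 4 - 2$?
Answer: $9216$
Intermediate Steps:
$S = 2$ ($S = 4 - 2 = 2$)
$q{\left(Y \right)} = Y$
$U = 8$ ($U = 2 + 1 \cdot 6 = 2 + 6 = 8$)
$f{\left(B,J \right)} = -1 - 4 B J$ ($f{\left(B,J \right)} = - 4 B J - 1 = -1 - 4 B J$)
$\left(q{\left(1 \right)} + f{\left(3,U \right)}\right)^{2} = \left(1 - \left(1 + 12 \cdot 8\right)\right)^{2} = \left(1 - 97\right)^{2} = \left(-96\right)^{2} = 9216$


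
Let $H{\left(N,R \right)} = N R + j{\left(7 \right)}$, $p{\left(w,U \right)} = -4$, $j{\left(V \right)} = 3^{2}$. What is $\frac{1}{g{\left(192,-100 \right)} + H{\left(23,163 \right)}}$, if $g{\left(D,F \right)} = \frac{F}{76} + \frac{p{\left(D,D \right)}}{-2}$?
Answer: $\frac{19}{71415} \approx 0.00026605$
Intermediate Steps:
$j{\left(V \right)} = 9$
$g{\left(D,F \right)} = 2 + \frac{F}{76}$ ($g{\left(D,F \right)} = \frac{F}{76} - \frac{4}{-2} = F \frac{1}{76} - -2 = \frac{F}{76} + 2 = 2 + \frac{F}{76}$)
$H{\left(N,R \right)} = 9 + N R$ ($H{\left(N,R \right)} = N R + 9 = 9 + N R$)
$\frac{1}{g{\left(192,-100 \right)} + H{\left(23,163 \right)}} = \frac{1}{\left(2 + \frac{1}{76} \left(-100\right)\right) + \left(9 + 23 \cdot 163\right)} = \frac{1}{\left(2 - \frac{25}{19}\right) + \left(9 + 3749\right)} = \frac{1}{\frac{13}{19} + 3758} = \frac{1}{\frac{71415}{19}} = \frac{19}{71415}$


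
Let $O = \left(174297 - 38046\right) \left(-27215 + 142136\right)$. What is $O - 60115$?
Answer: $15658041056$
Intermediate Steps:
$O = 15658101171$ ($O = 136251 \cdot 114921 = 15658101171$)
$O - 60115 = 15658101171 - 60115 = 15658041056$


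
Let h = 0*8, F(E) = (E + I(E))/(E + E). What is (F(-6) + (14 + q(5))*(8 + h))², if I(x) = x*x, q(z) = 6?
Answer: 99225/4 ≈ 24806.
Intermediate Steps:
I(x) = x²
F(E) = (E + E²)/(2*E) (F(E) = (E + E²)/(E + E) = (E + E²)/((2*E)) = (E + E²)*(1/(2*E)) = (E + E²)/(2*E))
h = 0
(F(-6) + (14 + q(5))*(8 + h))² = ((½ + (½)*(-6)) + (14 + 6)*(8 + 0))² = ((½ - 3) + 20*8)² = (-5/2 + 160)² = (315/2)² = 99225/4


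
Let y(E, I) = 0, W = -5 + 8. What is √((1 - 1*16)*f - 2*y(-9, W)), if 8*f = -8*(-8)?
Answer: 2*I*√30 ≈ 10.954*I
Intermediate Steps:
W = 3
f = 8 (f = (-8*(-8))/8 = (⅛)*64 = 8)
√((1 - 1*16)*f - 2*y(-9, W)) = √((1 - 1*16)*8 - 2*0) = √((1 - 16)*8 + 0) = √(-15*8 + 0) = √(-120 + 0) = √(-120) = 2*I*√30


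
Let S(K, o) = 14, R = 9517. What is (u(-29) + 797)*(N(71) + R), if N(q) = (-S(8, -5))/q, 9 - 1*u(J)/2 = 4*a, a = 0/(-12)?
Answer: 550689795/71 ≈ 7.7562e+6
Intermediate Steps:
a = 0 (a = 0*(-1/12) = 0)
u(J) = 18 (u(J) = 18 - 8*0 = 18 - 2*0 = 18 + 0 = 18)
N(q) = -14/q (N(q) = (-1*14)/q = -14/q)
(u(-29) + 797)*(N(71) + R) = (18 + 797)*(-14/71 + 9517) = 815*(-14*1/71 + 9517) = 815*(-14/71 + 9517) = 815*(675693/71) = 550689795/71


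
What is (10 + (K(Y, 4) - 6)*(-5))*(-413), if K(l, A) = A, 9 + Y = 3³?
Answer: -8260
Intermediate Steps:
Y = 18 (Y = -9 + 3³ = -9 + 27 = 18)
(10 + (K(Y, 4) - 6)*(-5))*(-413) = (10 + (4 - 6)*(-5))*(-413) = (10 - 2*(-5))*(-413) = (10 + 10)*(-413) = 20*(-413) = -8260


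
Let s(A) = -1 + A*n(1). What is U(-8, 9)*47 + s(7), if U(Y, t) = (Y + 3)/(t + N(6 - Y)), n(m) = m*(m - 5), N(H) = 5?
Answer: -641/14 ≈ -45.786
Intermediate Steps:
n(m) = m*(-5 + m)
s(A) = -1 - 4*A (s(A) = -1 + A*(1*(-5 + 1)) = -1 + A*(1*(-4)) = -1 + A*(-4) = -1 - 4*A)
U(Y, t) = (3 + Y)/(5 + t) (U(Y, t) = (Y + 3)/(t + 5) = (3 + Y)/(5 + t))
U(-8, 9)*47 + s(7) = ((3 - 8)/(5 + 9))*47 + (-1 - 4*7) = (-5/14)*47 + (-1 - 28) = ((1/14)*(-5))*47 - 29 = -5/14*47 - 29 = -235/14 - 29 = -641/14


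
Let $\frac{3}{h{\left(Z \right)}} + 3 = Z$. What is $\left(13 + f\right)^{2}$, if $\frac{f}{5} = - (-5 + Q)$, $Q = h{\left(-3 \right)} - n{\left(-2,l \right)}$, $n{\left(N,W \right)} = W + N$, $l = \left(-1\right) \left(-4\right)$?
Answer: $\frac{10201}{4} \approx 2550.3$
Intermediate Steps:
$h{\left(Z \right)} = \frac{3}{-3 + Z}$
$l = 4$
$n{\left(N,W \right)} = N + W$
$Q = - \frac{5}{2}$ ($Q = \frac{3}{-3 - 3} - \left(-2 + 4\right) = \frac{3}{-6} - 2 = 3 \left(- \frac{1}{6}\right) - 2 = - \frac{1}{2} - 2 = - \frac{5}{2} \approx -2.5$)
$f = \frac{75}{2}$ ($f = 5 \left(- (-5 - \frac{5}{2})\right) = 5 \left(\left(-1\right) \left(- \frac{15}{2}\right)\right) = 5 \cdot \frac{15}{2} = \frac{75}{2} \approx 37.5$)
$\left(13 + f\right)^{2} = \left(13 + \frac{75}{2}\right)^{2} = \left(\frac{101}{2}\right)^{2} = \frac{10201}{4}$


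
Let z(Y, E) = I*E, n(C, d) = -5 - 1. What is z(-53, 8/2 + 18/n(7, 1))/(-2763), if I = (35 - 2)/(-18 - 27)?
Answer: 11/41445 ≈ 0.00026541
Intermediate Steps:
n(C, d) = -6
I = -11/15 (I = 33/(-45) = 33*(-1/45) = -11/15 ≈ -0.73333)
z(Y, E) = -11*E/15
z(-53, 8/2 + 18/n(7, 1))/(-2763) = -11*(8/2 + 18/(-6))/15/(-2763) = -11*(8*(1/2) + 18*(-1/6))/15*(-1/2763) = -11*(4 - 3)/15*(-1/2763) = -11/15*1*(-1/2763) = -11/15*(-1/2763) = 11/41445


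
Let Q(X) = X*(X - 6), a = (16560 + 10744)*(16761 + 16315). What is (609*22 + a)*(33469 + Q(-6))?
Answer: 30291564757582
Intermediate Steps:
a = 903107104 (a = 27304*33076 = 903107104)
Q(X) = X*(-6 + X)
(609*22 + a)*(33469 + Q(-6)) = (609*22 + 903107104)*(33469 - 6*(-6 - 6)) = (13398 + 903107104)*(33469 - 6*(-12)) = 903120502*(33469 + 72) = 903120502*33541 = 30291564757582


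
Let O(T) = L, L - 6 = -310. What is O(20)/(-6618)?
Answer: 152/3309 ≈ 0.045935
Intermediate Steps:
L = -304 (L = 6 - 310 = -304)
O(T) = -304
O(20)/(-6618) = -304/(-6618) = -304*(-1/6618) = 152/3309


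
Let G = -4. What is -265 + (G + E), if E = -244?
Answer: -513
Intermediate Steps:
-265 + (G + E) = -265 + (-4 - 244) = -265 - 248 = -513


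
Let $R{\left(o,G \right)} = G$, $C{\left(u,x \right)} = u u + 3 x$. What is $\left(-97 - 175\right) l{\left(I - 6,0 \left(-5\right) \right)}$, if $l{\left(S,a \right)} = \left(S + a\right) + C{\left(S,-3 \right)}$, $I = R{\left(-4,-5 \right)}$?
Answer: $-27472$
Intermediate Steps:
$C{\left(u,x \right)} = u^{2} + 3 x$
$I = -5$
$l{\left(S,a \right)} = -9 + S + a + S^{2}$ ($l{\left(S,a \right)} = \left(S + a\right) + \left(S^{2} + 3 \left(-3\right)\right) = \left(S + a\right) + \left(S^{2} - 9\right) = \left(S + a\right) + \left(-9 + S^{2}\right) = -9 + S + a + S^{2}$)
$\left(-97 - 175\right) l{\left(I - 6,0 \left(-5\right) \right)} = \left(-97 - 175\right) \left(-9 - 11 + 0 \left(-5\right) + \left(-5 - 6\right)^{2}\right) = - 272 \left(-9 - 11 + 0 + \left(-5 - 6\right)^{2}\right) = - 272 \left(-9 - 11 + 0 + \left(-11\right)^{2}\right) = - 272 \left(-9 - 11 + 0 + 121\right) = \left(-272\right) 101 = -27472$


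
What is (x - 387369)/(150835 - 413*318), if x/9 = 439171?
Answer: 3565170/19501 ≈ 182.82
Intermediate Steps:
x = 3952539 (x = 9*439171 = 3952539)
(x - 387369)/(150835 - 413*318) = (3952539 - 387369)/(150835 - 413*318) = 3565170/(150835 - 131334) = 3565170/19501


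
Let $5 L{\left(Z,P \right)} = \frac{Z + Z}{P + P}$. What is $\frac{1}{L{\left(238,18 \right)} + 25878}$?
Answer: $\frac{45}{1164629} \approx 3.8639 \cdot 10^{-5}$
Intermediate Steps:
$L{\left(Z,P \right)} = \frac{Z}{5 P}$ ($L{\left(Z,P \right)} = \frac{\left(Z + Z\right) \frac{1}{P + P}}{5} = \frac{2 Z \frac{1}{2 P}}{5} = \frac{Z \frac{1}{P}}{5} = \frac{Z}{5 P}$)
$\frac{1}{L{\left(238,18 \right)} + 25878} = \frac{1}{\frac{1}{5} \cdot 238 \cdot \frac{1}{18} + 25878} = \frac{1}{\frac{119}{45} + 25878} = \frac{1}{\frac{1164629}{45}} = \frac{45}{1164629}$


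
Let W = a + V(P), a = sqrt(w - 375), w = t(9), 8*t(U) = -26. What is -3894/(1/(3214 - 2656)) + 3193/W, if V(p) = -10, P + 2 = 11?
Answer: -4156793596/1913 - 6386*I*sqrt(1513)/1913 ≈ -2.1729e+6 - 129.85*I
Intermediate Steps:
P = 9 (P = -2 + 11 = 9)
t(U) = -13/4 (t(U) = (1/8)*(-26) = -13/4)
w = -13/4 ≈ -3.2500
a = I*sqrt(1513)/2 (a = sqrt(-13/4 - 375) = sqrt(-1513/4) = I*sqrt(1513)/2 ≈ 19.449*I)
W = -10 + I*sqrt(1513)/2 (W = I*sqrt(1513)/2 - 10 = -10 + I*sqrt(1513)/2 ≈ -10.0 + 19.449*I)
-3894/(1/(3214 - 2656)) + 3193/W = -3894/(1/(3214 - 2656)) + 3193/(-10 + I*sqrt(1513)/2) = -3894/(1/558) + 3193/(-10 + I*sqrt(1513)/2) = -3894/1/558 + 3193/(-10 + I*sqrt(1513)/2) = -3894*558 + 3193/(-10 + I*sqrt(1513)/2) = -2172852 + 3193/(-10 + I*sqrt(1513)/2)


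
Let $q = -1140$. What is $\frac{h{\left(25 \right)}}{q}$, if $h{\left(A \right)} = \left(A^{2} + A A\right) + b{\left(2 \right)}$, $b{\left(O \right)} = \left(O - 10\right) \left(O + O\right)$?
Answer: $- \frac{203}{190} \approx -1.0684$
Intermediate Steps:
$b{\left(O \right)} = 2 O \left(-10 + O\right)$ ($b{\left(O \right)} = \left(-10 + O\right) 2 O = 2 O \left(-10 + O\right)$)
$h{\left(A \right)} = -32 + 2 A^{2}$ ($h{\left(A \right)} = \left(A^{2} + A A\right) + 2 \cdot 2 \left(-10 + 2\right) = \left(A^{2} + A^{2}\right) + 2 \cdot 2 \left(-8\right) = 2 A^{2} - 32 = -32 + 2 A^{2}$)
$\frac{h{\left(25 \right)}}{q} = \frac{-32 + 2 \cdot 25^{2}}{-1140} = \left(-32 + 2 \cdot 625\right) \left(- \frac{1}{1140}\right) = \left(-32 + 1250\right) \left(- \frac{1}{1140}\right) = 1218 \left(- \frac{1}{1140}\right) = - \frac{203}{190}$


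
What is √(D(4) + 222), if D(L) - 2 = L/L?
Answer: 15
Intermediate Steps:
D(L) = 3 (D(L) = 2 + L/L = 2 + 1 = 3)
√(D(4) + 222) = √(3 + 222) = √225 = 15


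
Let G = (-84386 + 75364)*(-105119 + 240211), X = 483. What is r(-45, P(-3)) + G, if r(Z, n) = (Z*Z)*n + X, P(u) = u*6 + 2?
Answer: -1218831941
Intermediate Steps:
P(u) = 2 + 6*u (P(u) = 6*u + 2 = 2 + 6*u)
r(Z, n) = 483 + n*Z² (r(Z, n) = (Z*Z)*n + 483 = Z²*n + 483 = n*Z² + 483 = 483 + n*Z²)
G = -1218800024 (G = -9022*135092 = -1218800024)
r(-45, P(-3)) + G = (483 + (2 + 6*(-3))*(-45)²) - 1218800024 = (483 + (2 - 18)*2025) - 1218800024 = (483 - 16*2025) - 1218800024 = (483 - 32400) - 1218800024 = -31917 - 1218800024 = -1218831941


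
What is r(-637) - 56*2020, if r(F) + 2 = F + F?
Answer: -114396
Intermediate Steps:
r(F) = -2 + 2*F (r(F) = -2 + (F + F) = -2 + 2*F)
r(-637) - 56*2020 = (-2 + 2*(-637)) - 56*2020 = (-2 - 1274) - 1*113120 = -1276 - 113120 = -114396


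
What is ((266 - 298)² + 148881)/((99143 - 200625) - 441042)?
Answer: -149905/542524 ≈ -0.27631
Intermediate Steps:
((266 - 298)² + 148881)/((99143 - 200625) - 441042) = ((-32)² + 148881)/(-101482 - 441042) = (1024 + 148881)/(-542524) = 149905*(-1/542524) = -149905/542524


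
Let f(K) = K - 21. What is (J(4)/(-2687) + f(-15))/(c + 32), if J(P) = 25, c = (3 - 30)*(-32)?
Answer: -96757/2407552 ≈ -0.040189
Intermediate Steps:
f(K) = -21 + K
c = 864 (c = -27*(-32) = 864)
(J(4)/(-2687) + f(-15))/(c + 32) = (25/(-2687) + (-21 - 15))/(864 + 32) = (25*(-1/2687) - 36)/896 = (-25/2687 - 36)*(1/896) = -96757/2687*1/896 = -96757/2407552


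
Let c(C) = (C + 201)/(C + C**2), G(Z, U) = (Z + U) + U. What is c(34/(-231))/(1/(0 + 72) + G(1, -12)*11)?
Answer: 385837452/61002035 ≈ 6.3250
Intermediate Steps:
G(Z, U) = Z + 2*U (G(Z, U) = (U + Z) + U = Z + 2*U)
c(C) = (201 + C)/(C + C**2)
c(34/(-231))/(1/(0 + 72) + G(1, -12)*11) = ((201 + 34/(-231))/(((34/(-231)))*(1 + 34/(-231))))/(1/(0 + 72) + (1 + 2*(-12))*11) = ((201 + 34*(-1/231))/(((34*(-1/231)))*(1 + 34*(-1/231))))/(1/72 + (1 - 24)*11) = ((201 - 34/231)/((-34/231)*(1 - 34/231)))/(1/72 - 23*11) = (-231/34*46397/231/197/231)/(1/72 - 253) = (-231/34*231/197*46397/231)/(-18215/72) = -10717707/6698*(-72/18215) = 385837452/61002035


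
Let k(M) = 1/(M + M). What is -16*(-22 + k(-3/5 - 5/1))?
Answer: 2474/7 ≈ 353.43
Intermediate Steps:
k(M) = 1/(2*M)
-16*(-22 + k(-3/5 - 5/1)) = -16*(-22 + 1/(2*(-3/5 - 5/1))) = -16*(-22 + 1/(2*(-3*⅕ - 5*1))) = -16*(-22 + 1/(2*(-⅗ - 5))) = -16*(-22 + 1/(2*(-28/5))) = -16*(-22 + (½)*(-5/28)) = -16*(-22 - 5/56) = -16*(-1237/56) = 2474/7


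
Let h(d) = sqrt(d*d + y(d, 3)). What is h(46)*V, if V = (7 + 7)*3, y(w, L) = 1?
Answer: 42*sqrt(2117) ≈ 1932.5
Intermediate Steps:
V = 42 (V = 14*3 = 42)
h(d) = sqrt(1 + d**2) (h(d) = sqrt(d*d + 1) = sqrt(d**2 + 1) = sqrt(1 + d**2))
h(46)*V = sqrt(1 + 46**2)*42 = sqrt(1 + 2116)*42 = sqrt(2117)*42 = 42*sqrt(2117)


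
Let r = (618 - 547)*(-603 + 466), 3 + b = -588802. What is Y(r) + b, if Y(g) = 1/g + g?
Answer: -5821920765/9727 ≈ -5.9853e+5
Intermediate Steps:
b = -588805 (b = -3 - 588802 = -588805)
r = -9727 (r = 71*(-137) = -9727)
Y(g) = g + 1/g
Y(r) + b = (-9727 + 1/(-9727)) - 588805 = (-9727 - 1/9727) - 588805 = -94614530/9727 - 588805 = -5821920765/9727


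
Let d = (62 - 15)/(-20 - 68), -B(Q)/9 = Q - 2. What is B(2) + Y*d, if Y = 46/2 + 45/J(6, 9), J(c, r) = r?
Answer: -329/22 ≈ -14.955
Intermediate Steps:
B(Q) = 18 - 9*Q (B(Q) = -9*(Q - 2) = -9*(-2 + Q) = 18 - 9*Q)
d = -47/88 (d = 47/(-88) = 47*(-1/88) = -47/88 ≈ -0.53409)
Y = 28 (Y = 46/2 + 45/9 = 46*(1/2) + 45*(1/9) = 23 + 5 = 28)
B(2) + Y*d = (18 - 9*2) + 28*(-47/88) = (18 - 18) - 329/22 = 0 - 329/22 = -329/22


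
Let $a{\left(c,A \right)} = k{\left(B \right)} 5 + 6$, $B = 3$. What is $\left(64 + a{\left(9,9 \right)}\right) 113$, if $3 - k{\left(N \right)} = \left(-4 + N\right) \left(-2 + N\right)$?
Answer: $10170$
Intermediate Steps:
$k{\left(N \right)} = 3 - \left(-4 + N\right) \left(-2 + N\right)$
$a{\left(c,A \right)} = 26$ ($a{\left(c,A \right)} = \left(-5 - 3^{2} + 6 \cdot 3\right) 5 + 6 = \left(-5 - 9 + 18\right) 5 + 6 = 4 \cdot 5 + 6 = 20 + 6 = 26$)
$\left(64 + a{\left(9,9 \right)}\right) 113 = \left(64 + 26\right) 113 = 90 \cdot 113 = 10170$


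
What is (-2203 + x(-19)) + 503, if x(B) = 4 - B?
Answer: -1677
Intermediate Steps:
(-2203 + x(-19)) + 503 = (-2203 + (4 - 1*(-19))) + 503 = (-2203 + (4 + 19)) + 503 = (-2203 + 23) + 503 = -2180 + 503 = -1677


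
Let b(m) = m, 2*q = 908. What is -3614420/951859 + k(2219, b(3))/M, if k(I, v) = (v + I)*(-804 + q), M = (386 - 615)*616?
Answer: 748039615/435951422 ≈ 1.7159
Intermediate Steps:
q = 454 (q = (½)*908 = 454)
M = -141064 (M = -229*616 = -141064)
k(I, v) = -350*I - 350*v (k(I, v) = (v + I)*(-804 + 454) = (I + v)*(-350) = -350*I - 350*v)
-3614420/951859 + k(2219, b(3))/M = -3614420/951859 + (-350*2219 - 350*3)/(-141064) = -3614420*1/951859 + (-776650 - 1050)*(-1/141064) = -3614420/951859 - 777700*(-1/141064) = -3614420/951859 + 2525/458 = 748039615/435951422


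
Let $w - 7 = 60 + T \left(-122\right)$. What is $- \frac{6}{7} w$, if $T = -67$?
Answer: $- \frac{49446}{7} \approx -7063.7$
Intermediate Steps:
$w = 8241$ ($w = 7 + \left(60 - -8174\right) = 7 + \left(60 + 8174\right) = 7 + 8234 = 8241$)
$- \frac{6}{7} w = - \frac{6}{7} \cdot 8241 = \left(-6\right) \frac{1}{7} \cdot 8241 = \left(- \frac{6}{7}\right) 8241 = - \frac{49446}{7}$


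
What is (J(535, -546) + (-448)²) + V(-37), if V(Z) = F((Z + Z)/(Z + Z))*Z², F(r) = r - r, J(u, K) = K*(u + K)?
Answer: 206710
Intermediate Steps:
J(u, K) = K*(K + u)
F(r) = 0
V(Z) = 0 (V(Z) = 0*Z² = 0)
(J(535, -546) + (-448)²) + V(-37) = (-546*(-546 + 535) + (-448)²) + 0 = (-546*(-11) + 200704) + 0 = (6006 + 200704) + 0 = 206710 + 0 = 206710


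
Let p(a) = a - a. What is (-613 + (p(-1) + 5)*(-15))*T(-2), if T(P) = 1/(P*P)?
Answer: -172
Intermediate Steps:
T(P) = P**(-2)
p(a) = 0
(-613 + (p(-1) + 5)*(-15))*T(-2) = (-613 + (0 + 5)*(-15))/(-2)**2 = (-613 + 5*(-15))*(1/4) = (-613 - 75)*(1/4) = -688*1/4 = -172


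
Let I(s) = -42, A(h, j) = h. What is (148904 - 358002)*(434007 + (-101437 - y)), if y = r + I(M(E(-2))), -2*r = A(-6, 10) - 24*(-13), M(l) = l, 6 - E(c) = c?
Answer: -69580495970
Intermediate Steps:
E(c) = 6 - c
r = -153 (r = -(-6 - 24*(-13))/2 = -(-6 + 312)/2 = -½*306 = -153)
y = -195 (y = -153 - 42 = -195)
(148904 - 358002)*(434007 + (-101437 - y)) = (148904 - 358002)*(434007 + (-101437 - 1*(-195))) = -209098*(434007 + (-101437 + 195)) = -209098*(434007 - 101242) = -209098*332765 = -69580495970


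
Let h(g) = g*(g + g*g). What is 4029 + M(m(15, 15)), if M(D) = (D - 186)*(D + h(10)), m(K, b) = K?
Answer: -186636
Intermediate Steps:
h(g) = g*(g + g**2)
M(D) = (-186 + D)*(1100 + D) (M(D) = (D - 186)*(D + 10**2*(1 + 10)) = (-186 + D)*(D + 100*11) = (-186 + D)*(D + 1100) = (-186 + D)*(1100 + D))
4029 + M(m(15, 15)) = 4029 + (-204600 + 15**2 + 914*15) = 4029 + (-204600 + 225 + 13710) = 4029 - 190665 = -186636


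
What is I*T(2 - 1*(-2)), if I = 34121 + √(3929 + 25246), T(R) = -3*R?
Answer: -409452 - 60*√1167 ≈ -4.1150e+5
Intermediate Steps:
I = 34121 + 5*√1167 (I = 34121 + √29175 = 34121 + 5*√1167 ≈ 34292.)
I*T(2 - 1*(-2)) = (34121 + 5*√1167)*(-3*(2 - 1*(-2))) = (34121 + 5*√1167)*(-3*(2 + 2)) = (34121 + 5*√1167)*(-3*4) = (34121 + 5*√1167)*(-12) = -409452 - 60*√1167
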